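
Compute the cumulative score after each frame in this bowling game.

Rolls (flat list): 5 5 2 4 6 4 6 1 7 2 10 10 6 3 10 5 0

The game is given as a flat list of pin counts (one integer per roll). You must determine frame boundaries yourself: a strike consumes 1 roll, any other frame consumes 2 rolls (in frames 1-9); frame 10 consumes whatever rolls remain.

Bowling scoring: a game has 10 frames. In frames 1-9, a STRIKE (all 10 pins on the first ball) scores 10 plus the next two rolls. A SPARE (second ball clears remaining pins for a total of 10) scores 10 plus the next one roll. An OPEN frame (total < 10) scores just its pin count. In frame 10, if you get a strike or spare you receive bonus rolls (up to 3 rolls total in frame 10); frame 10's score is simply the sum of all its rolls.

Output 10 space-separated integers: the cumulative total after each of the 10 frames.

Answer: 12 18 34 41 50 76 95 104 119 124

Derivation:
Frame 1: SPARE (5+5=10). 10 + next roll (2) = 12. Cumulative: 12
Frame 2: OPEN (2+4=6). Cumulative: 18
Frame 3: SPARE (6+4=10). 10 + next roll (6) = 16. Cumulative: 34
Frame 4: OPEN (6+1=7). Cumulative: 41
Frame 5: OPEN (7+2=9). Cumulative: 50
Frame 6: STRIKE. 10 + next two rolls (10+6) = 26. Cumulative: 76
Frame 7: STRIKE. 10 + next two rolls (6+3) = 19. Cumulative: 95
Frame 8: OPEN (6+3=9). Cumulative: 104
Frame 9: STRIKE. 10 + next two rolls (5+0) = 15. Cumulative: 119
Frame 10: OPEN. Sum of all frame-10 rolls (5+0) = 5. Cumulative: 124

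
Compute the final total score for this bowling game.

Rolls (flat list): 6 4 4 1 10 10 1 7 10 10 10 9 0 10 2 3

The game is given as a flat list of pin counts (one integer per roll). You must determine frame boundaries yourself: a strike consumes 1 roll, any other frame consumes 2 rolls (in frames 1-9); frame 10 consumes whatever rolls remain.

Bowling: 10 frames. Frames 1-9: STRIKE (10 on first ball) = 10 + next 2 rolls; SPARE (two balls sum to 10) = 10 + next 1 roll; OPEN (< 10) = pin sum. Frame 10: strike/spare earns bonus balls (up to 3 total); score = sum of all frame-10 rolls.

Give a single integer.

Answer: 168

Derivation:
Frame 1: SPARE (6+4=10). 10 + next roll (4) = 14. Cumulative: 14
Frame 2: OPEN (4+1=5). Cumulative: 19
Frame 3: STRIKE. 10 + next two rolls (10+1) = 21. Cumulative: 40
Frame 4: STRIKE. 10 + next two rolls (1+7) = 18. Cumulative: 58
Frame 5: OPEN (1+7=8). Cumulative: 66
Frame 6: STRIKE. 10 + next two rolls (10+10) = 30. Cumulative: 96
Frame 7: STRIKE. 10 + next two rolls (10+9) = 29. Cumulative: 125
Frame 8: STRIKE. 10 + next two rolls (9+0) = 19. Cumulative: 144
Frame 9: OPEN (9+0=9). Cumulative: 153
Frame 10: STRIKE. Sum of all frame-10 rolls (10+2+3) = 15. Cumulative: 168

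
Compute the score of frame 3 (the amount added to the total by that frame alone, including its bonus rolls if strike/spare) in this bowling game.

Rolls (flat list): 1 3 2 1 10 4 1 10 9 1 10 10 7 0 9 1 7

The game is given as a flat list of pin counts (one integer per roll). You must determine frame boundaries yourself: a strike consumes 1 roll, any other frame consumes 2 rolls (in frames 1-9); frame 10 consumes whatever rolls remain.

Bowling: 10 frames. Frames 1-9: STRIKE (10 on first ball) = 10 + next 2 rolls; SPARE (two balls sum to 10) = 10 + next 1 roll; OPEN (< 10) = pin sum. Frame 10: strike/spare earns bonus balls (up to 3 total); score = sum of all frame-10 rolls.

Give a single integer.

Frame 1: OPEN (1+3=4). Cumulative: 4
Frame 2: OPEN (2+1=3). Cumulative: 7
Frame 3: STRIKE. 10 + next two rolls (4+1) = 15. Cumulative: 22
Frame 4: OPEN (4+1=5). Cumulative: 27
Frame 5: STRIKE. 10 + next two rolls (9+1) = 20. Cumulative: 47

Answer: 15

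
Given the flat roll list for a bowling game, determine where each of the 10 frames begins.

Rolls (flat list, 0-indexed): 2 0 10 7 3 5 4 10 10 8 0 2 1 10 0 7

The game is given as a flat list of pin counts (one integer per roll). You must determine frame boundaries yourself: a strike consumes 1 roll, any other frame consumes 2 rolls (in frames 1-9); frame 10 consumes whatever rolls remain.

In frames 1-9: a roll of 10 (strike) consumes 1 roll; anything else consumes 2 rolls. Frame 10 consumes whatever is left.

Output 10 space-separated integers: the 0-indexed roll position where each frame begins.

Answer: 0 2 3 5 7 8 9 11 13 14

Derivation:
Frame 1 starts at roll index 0: rolls=2,0 (sum=2), consumes 2 rolls
Frame 2 starts at roll index 2: roll=10 (strike), consumes 1 roll
Frame 3 starts at roll index 3: rolls=7,3 (sum=10), consumes 2 rolls
Frame 4 starts at roll index 5: rolls=5,4 (sum=9), consumes 2 rolls
Frame 5 starts at roll index 7: roll=10 (strike), consumes 1 roll
Frame 6 starts at roll index 8: roll=10 (strike), consumes 1 roll
Frame 7 starts at roll index 9: rolls=8,0 (sum=8), consumes 2 rolls
Frame 8 starts at roll index 11: rolls=2,1 (sum=3), consumes 2 rolls
Frame 9 starts at roll index 13: roll=10 (strike), consumes 1 roll
Frame 10 starts at roll index 14: 2 remaining rolls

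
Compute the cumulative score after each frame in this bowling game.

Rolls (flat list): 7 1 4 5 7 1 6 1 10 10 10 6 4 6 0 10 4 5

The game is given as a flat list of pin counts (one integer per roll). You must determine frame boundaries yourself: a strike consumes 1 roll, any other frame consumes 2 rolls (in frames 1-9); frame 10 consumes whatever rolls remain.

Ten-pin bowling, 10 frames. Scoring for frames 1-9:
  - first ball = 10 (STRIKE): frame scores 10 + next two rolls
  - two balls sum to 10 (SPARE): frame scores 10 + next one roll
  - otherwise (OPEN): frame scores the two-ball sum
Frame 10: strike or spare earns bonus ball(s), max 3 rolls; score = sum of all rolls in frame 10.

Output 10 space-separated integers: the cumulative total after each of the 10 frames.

Frame 1: OPEN (7+1=8). Cumulative: 8
Frame 2: OPEN (4+5=9). Cumulative: 17
Frame 3: OPEN (7+1=8). Cumulative: 25
Frame 4: OPEN (6+1=7). Cumulative: 32
Frame 5: STRIKE. 10 + next two rolls (10+10) = 30. Cumulative: 62
Frame 6: STRIKE. 10 + next two rolls (10+6) = 26. Cumulative: 88
Frame 7: STRIKE. 10 + next two rolls (6+4) = 20. Cumulative: 108
Frame 8: SPARE (6+4=10). 10 + next roll (6) = 16. Cumulative: 124
Frame 9: OPEN (6+0=6). Cumulative: 130
Frame 10: STRIKE. Sum of all frame-10 rolls (10+4+5) = 19. Cumulative: 149

Answer: 8 17 25 32 62 88 108 124 130 149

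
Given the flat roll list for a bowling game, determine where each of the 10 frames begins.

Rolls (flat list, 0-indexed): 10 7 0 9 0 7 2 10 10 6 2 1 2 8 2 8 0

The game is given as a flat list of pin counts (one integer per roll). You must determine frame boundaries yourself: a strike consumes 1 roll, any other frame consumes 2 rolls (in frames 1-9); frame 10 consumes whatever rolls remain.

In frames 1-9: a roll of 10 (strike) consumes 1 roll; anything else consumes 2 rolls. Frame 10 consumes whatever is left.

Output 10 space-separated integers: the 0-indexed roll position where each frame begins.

Frame 1 starts at roll index 0: roll=10 (strike), consumes 1 roll
Frame 2 starts at roll index 1: rolls=7,0 (sum=7), consumes 2 rolls
Frame 3 starts at roll index 3: rolls=9,0 (sum=9), consumes 2 rolls
Frame 4 starts at roll index 5: rolls=7,2 (sum=9), consumes 2 rolls
Frame 5 starts at roll index 7: roll=10 (strike), consumes 1 roll
Frame 6 starts at roll index 8: roll=10 (strike), consumes 1 roll
Frame 7 starts at roll index 9: rolls=6,2 (sum=8), consumes 2 rolls
Frame 8 starts at roll index 11: rolls=1,2 (sum=3), consumes 2 rolls
Frame 9 starts at roll index 13: rolls=8,2 (sum=10), consumes 2 rolls
Frame 10 starts at roll index 15: 2 remaining rolls

Answer: 0 1 3 5 7 8 9 11 13 15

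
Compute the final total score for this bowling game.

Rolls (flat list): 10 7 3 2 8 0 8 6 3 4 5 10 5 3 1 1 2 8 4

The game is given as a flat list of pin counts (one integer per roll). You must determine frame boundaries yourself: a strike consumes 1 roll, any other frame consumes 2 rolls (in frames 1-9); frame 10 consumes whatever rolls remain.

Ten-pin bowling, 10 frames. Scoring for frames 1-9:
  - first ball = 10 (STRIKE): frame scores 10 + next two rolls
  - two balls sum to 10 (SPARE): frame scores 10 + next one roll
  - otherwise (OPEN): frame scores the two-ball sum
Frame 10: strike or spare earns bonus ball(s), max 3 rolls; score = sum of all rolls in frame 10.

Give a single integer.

Answer: 110

Derivation:
Frame 1: STRIKE. 10 + next two rolls (7+3) = 20. Cumulative: 20
Frame 2: SPARE (7+3=10). 10 + next roll (2) = 12. Cumulative: 32
Frame 3: SPARE (2+8=10). 10 + next roll (0) = 10. Cumulative: 42
Frame 4: OPEN (0+8=8). Cumulative: 50
Frame 5: OPEN (6+3=9). Cumulative: 59
Frame 6: OPEN (4+5=9). Cumulative: 68
Frame 7: STRIKE. 10 + next two rolls (5+3) = 18. Cumulative: 86
Frame 8: OPEN (5+3=8). Cumulative: 94
Frame 9: OPEN (1+1=2). Cumulative: 96
Frame 10: SPARE. Sum of all frame-10 rolls (2+8+4) = 14. Cumulative: 110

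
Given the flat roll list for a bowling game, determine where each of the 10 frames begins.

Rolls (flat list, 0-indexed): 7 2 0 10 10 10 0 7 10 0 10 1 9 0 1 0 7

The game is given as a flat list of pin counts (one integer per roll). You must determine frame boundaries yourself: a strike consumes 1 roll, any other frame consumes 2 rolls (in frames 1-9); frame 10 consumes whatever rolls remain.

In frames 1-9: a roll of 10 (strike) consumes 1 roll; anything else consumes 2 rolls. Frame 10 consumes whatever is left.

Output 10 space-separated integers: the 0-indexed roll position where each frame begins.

Frame 1 starts at roll index 0: rolls=7,2 (sum=9), consumes 2 rolls
Frame 2 starts at roll index 2: rolls=0,10 (sum=10), consumes 2 rolls
Frame 3 starts at roll index 4: roll=10 (strike), consumes 1 roll
Frame 4 starts at roll index 5: roll=10 (strike), consumes 1 roll
Frame 5 starts at roll index 6: rolls=0,7 (sum=7), consumes 2 rolls
Frame 6 starts at roll index 8: roll=10 (strike), consumes 1 roll
Frame 7 starts at roll index 9: rolls=0,10 (sum=10), consumes 2 rolls
Frame 8 starts at roll index 11: rolls=1,9 (sum=10), consumes 2 rolls
Frame 9 starts at roll index 13: rolls=0,1 (sum=1), consumes 2 rolls
Frame 10 starts at roll index 15: 2 remaining rolls

Answer: 0 2 4 5 6 8 9 11 13 15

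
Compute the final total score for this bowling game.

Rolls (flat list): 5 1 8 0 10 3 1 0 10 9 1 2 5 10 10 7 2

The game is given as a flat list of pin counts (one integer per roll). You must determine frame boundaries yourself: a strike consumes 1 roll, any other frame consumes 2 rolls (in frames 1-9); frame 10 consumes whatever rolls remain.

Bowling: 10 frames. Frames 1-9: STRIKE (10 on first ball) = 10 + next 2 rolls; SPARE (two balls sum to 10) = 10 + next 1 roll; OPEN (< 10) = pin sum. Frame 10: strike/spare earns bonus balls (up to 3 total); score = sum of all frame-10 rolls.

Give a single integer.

Answer: 125

Derivation:
Frame 1: OPEN (5+1=6). Cumulative: 6
Frame 2: OPEN (8+0=8). Cumulative: 14
Frame 3: STRIKE. 10 + next two rolls (3+1) = 14. Cumulative: 28
Frame 4: OPEN (3+1=4). Cumulative: 32
Frame 5: SPARE (0+10=10). 10 + next roll (9) = 19. Cumulative: 51
Frame 6: SPARE (9+1=10). 10 + next roll (2) = 12. Cumulative: 63
Frame 7: OPEN (2+5=7). Cumulative: 70
Frame 8: STRIKE. 10 + next two rolls (10+7) = 27. Cumulative: 97
Frame 9: STRIKE. 10 + next two rolls (7+2) = 19. Cumulative: 116
Frame 10: OPEN. Sum of all frame-10 rolls (7+2) = 9. Cumulative: 125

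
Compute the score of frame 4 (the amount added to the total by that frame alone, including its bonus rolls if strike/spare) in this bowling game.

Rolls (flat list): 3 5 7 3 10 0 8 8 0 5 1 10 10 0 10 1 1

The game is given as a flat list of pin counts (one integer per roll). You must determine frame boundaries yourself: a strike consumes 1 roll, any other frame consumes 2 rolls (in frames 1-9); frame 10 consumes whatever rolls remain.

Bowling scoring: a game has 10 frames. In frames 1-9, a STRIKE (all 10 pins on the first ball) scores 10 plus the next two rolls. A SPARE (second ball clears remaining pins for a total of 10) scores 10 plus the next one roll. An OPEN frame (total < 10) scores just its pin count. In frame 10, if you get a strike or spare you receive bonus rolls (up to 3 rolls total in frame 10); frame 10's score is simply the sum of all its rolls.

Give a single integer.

Answer: 8

Derivation:
Frame 1: OPEN (3+5=8). Cumulative: 8
Frame 2: SPARE (7+3=10). 10 + next roll (10) = 20. Cumulative: 28
Frame 3: STRIKE. 10 + next two rolls (0+8) = 18. Cumulative: 46
Frame 4: OPEN (0+8=8). Cumulative: 54
Frame 5: OPEN (8+0=8). Cumulative: 62
Frame 6: OPEN (5+1=6). Cumulative: 68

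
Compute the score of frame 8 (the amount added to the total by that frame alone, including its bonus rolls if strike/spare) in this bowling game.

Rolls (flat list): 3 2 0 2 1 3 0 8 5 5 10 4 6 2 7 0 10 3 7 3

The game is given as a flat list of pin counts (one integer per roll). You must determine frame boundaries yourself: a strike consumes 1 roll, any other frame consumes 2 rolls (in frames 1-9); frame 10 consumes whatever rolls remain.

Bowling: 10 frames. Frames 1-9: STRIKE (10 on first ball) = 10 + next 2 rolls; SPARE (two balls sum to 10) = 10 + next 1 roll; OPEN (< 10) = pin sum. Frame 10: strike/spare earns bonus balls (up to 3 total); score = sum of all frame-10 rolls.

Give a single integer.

Answer: 9

Derivation:
Frame 1: OPEN (3+2=5). Cumulative: 5
Frame 2: OPEN (0+2=2). Cumulative: 7
Frame 3: OPEN (1+3=4). Cumulative: 11
Frame 4: OPEN (0+8=8). Cumulative: 19
Frame 5: SPARE (5+5=10). 10 + next roll (10) = 20. Cumulative: 39
Frame 6: STRIKE. 10 + next two rolls (4+6) = 20. Cumulative: 59
Frame 7: SPARE (4+6=10). 10 + next roll (2) = 12. Cumulative: 71
Frame 8: OPEN (2+7=9). Cumulative: 80
Frame 9: SPARE (0+10=10). 10 + next roll (3) = 13. Cumulative: 93
Frame 10: SPARE. Sum of all frame-10 rolls (3+7+3) = 13. Cumulative: 106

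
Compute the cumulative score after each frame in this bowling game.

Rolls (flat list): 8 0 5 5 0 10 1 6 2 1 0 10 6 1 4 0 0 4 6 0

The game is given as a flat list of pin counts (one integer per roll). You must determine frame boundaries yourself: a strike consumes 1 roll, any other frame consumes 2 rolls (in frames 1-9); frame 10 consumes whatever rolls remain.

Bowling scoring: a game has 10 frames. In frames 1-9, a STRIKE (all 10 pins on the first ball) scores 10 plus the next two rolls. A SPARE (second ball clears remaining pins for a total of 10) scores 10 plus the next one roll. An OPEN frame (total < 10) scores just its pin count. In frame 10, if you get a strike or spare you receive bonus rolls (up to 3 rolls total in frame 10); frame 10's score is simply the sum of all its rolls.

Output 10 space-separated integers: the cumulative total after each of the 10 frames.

Frame 1: OPEN (8+0=8). Cumulative: 8
Frame 2: SPARE (5+5=10). 10 + next roll (0) = 10. Cumulative: 18
Frame 3: SPARE (0+10=10). 10 + next roll (1) = 11. Cumulative: 29
Frame 4: OPEN (1+6=7). Cumulative: 36
Frame 5: OPEN (2+1=3). Cumulative: 39
Frame 6: SPARE (0+10=10). 10 + next roll (6) = 16. Cumulative: 55
Frame 7: OPEN (6+1=7). Cumulative: 62
Frame 8: OPEN (4+0=4). Cumulative: 66
Frame 9: OPEN (0+4=4). Cumulative: 70
Frame 10: OPEN. Sum of all frame-10 rolls (6+0) = 6. Cumulative: 76

Answer: 8 18 29 36 39 55 62 66 70 76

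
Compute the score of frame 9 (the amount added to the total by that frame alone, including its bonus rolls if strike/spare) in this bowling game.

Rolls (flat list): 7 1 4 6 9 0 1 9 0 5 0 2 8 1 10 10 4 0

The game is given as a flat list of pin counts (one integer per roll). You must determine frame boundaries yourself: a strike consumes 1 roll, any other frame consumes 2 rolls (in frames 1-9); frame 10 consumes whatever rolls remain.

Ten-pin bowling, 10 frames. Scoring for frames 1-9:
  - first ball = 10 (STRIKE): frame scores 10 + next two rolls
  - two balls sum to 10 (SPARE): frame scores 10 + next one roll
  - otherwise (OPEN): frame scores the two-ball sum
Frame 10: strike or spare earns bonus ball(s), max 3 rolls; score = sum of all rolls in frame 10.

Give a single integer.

Answer: 14

Derivation:
Frame 1: OPEN (7+1=8). Cumulative: 8
Frame 2: SPARE (4+6=10). 10 + next roll (9) = 19. Cumulative: 27
Frame 3: OPEN (9+0=9). Cumulative: 36
Frame 4: SPARE (1+9=10). 10 + next roll (0) = 10. Cumulative: 46
Frame 5: OPEN (0+5=5). Cumulative: 51
Frame 6: OPEN (0+2=2). Cumulative: 53
Frame 7: OPEN (8+1=9). Cumulative: 62
Frame 8: STRIKE. 10 + next two rolls (10+4) = 24. Cumulative: 86
Frame 9: STRIKE. 10 + next two rolls (4+0) = 14. Cumulative: 100
Frame 10: OPEN. Sum of all frame-10 rolls (4+0) = 4. Cumulative: 104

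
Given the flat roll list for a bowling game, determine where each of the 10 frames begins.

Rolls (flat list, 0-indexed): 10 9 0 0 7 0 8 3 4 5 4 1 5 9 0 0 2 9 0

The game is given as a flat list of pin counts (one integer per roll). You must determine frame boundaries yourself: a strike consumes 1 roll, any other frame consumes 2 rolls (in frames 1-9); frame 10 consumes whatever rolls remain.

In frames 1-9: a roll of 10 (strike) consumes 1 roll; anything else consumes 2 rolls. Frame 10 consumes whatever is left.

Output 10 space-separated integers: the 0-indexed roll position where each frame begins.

Frame 1 starts at roll index 0: roll=10 (strike), consumes 1 roll
Frame 2 starts at roll index 1: rolls=9,0 (sum=9), consumes 2 rolls
Frame 3 starts at roll index 3: rolls=0,7 (sum=7), consumes 2 rolls
Frame 4 starts at roll index 5: rolls=0,8 (sum=8), consumes 2 rolls
Frame 5 starts at roll index 7: rolls=3,4 (sum=7), consumes 2 rolls
Frame 6 starts at roll index 9: rolls=5,4 (sum=9), consumes 2 rolls
Frame 7 starts at roll index 11: rolls=1,5 (sum=6), consumes 2 rolls
Frame 8 starts at roll index 13: rolls=9,0 (sum=9), consumes 2 rolls
Frame 9 starts at roll index 15: rolls=0,2 (sum=2), consumes 2 rolls
Frame 10 starts at roll index 17: 2 remaining rolls

Answer: 0 1 3 5 7 9 11 13 15 17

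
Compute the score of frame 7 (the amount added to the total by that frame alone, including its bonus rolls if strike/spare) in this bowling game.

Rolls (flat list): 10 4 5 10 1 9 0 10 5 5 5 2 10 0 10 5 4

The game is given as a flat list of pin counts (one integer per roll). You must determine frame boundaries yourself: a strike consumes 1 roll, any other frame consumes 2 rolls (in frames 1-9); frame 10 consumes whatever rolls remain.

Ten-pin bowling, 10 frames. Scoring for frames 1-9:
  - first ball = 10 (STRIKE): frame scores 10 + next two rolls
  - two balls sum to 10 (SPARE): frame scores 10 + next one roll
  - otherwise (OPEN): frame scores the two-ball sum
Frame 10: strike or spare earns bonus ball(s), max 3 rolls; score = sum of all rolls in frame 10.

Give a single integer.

Frame 1: STRIKE. 10 + next two rolls (4+5) = 19. Cumulative: 19
Frame 2: OPEN (4+5=9). Cumulative: 28
Frame 3: STRIKE. 10 + next two rolls (1+9) = 20. Cumulative: 48
Frame 4: SPARE (1+9=10). 10 + next roll (0) = 10. Cumulative: 58
Frame 5: SPARE (0+10=10). 10 + next roll (5) = 15. Cumulative: 73
Frame 6: SPARE (5+5=10). 10 + next roll (5) = 15. Cumulative: 88
Frame 7: OPEN (5+2=7). Cumulative: 95
Frame 8: STRIKE. 10 + next two rolls (0+10) = 20. Cumulative: 115
Frame 9: SPARE (0+10=10). 10 + next roll (5) = 15. Cumulative: 130

Answer: 7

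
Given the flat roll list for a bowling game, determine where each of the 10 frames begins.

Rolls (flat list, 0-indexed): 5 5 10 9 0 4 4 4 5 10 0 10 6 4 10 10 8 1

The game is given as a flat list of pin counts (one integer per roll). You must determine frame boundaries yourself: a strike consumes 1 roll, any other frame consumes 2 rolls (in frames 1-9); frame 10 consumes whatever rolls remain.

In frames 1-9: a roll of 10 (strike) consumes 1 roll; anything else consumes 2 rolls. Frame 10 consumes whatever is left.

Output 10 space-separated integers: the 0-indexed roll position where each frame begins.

Frame 1 starts at roll index 0: rolls=5,5 (sum=10), consumes 2 rolls
Frame 2 starts at roll index 2: roll=10 (strike), consumes 1 roll
Frame 3 starts at roll index 3: rolls=9,0 (sum=9), consumes 2 rolls
Frame 4 starts at roll index 5: rolls=4,4 (sum=8), consumes 2 rolls
Frame 5 starts at roll index 7: rolls=4,5 (sum=9), consumes 2 rolls
Frame 6 starts at roll index 9: roll=10 (strike), consumes 1 roll
Frame 7 starts at roll index 10: rolls=0,10 (sum=10), consumes 2 rolls
Frame 8 starts at roll index 12: rolls=6,4 (sum=10), consumes 2 rolls
Frame 9 starts at roll index 14: roll=10 (strike), consumes 1 roll
Frame 10 starts at roll index 15: 3 remaining rolls

Answer: 0 2 3 5 7 9 10 12 14 15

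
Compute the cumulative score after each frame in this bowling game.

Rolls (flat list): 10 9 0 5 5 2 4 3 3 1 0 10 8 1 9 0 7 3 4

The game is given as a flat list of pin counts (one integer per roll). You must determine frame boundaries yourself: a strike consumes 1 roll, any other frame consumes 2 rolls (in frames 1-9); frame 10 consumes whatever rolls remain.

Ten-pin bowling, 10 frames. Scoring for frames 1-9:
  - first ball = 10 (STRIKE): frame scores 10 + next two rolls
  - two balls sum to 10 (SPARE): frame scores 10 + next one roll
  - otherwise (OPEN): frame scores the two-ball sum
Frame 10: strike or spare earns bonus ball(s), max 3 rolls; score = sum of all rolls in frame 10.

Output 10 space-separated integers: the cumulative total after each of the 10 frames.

Frame 1: STRIKE. 10 + next two rolls (9+0) = 19. Cumulative: 19
Frame 2: OPEN (9+0=9). Cumulative: 28
Frame 3: SPARE (5+5=10). 10 + next roll (2) = 12. Cumulative: 40
Frame 4: OPEN (2+4=6). Cumulative: 46
Frame 5: OPEN (3+3=6). Cumulative: 52
Frame 6: OPEN (1+0=1). Cumulative: 53
Frame 7: STRIKE. 10 + next two rolls (8+1) = 19. Cumulative: 72
Frame 8: OPEN (8+1=9). Cumulative: 81
Frame 9: OPEN (9+0=9). Cumulative: 90
Frame 10: SPARE. Sum of all frame-10 rolls (7+3+4) = 14. Cumulative: 104

Answer: 19 28 40 46 52 53 72 81 90 104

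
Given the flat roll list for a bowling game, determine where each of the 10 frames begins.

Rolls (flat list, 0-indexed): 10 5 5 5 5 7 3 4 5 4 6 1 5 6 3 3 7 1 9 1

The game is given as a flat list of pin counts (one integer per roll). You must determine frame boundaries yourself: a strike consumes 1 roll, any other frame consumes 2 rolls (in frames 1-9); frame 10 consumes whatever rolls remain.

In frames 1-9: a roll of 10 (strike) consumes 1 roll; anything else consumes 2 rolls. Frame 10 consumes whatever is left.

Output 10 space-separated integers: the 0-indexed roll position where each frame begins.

Frame 1 starts at roll index 0: roll=10 (strike), consumes 1 roll
Frame 2 starts at roll index 1: rolls=5,5 (sum=10), consumes 2 rolls
Frame 3 starts at roll index 3: rolls=5,5 (sum=10), consumes 2 rolls
Frame 4 starts at roll index 5: rolls=7,3 (sum=10), consumes 2 rolls
Frame 5 starts at roll index 7: rolls=4,5 (sum=9), consumes 2 rolls
Frame 6 starts at roll index 9: rolls=4,6 (sum=10), consumes 2 rolls
Frame 7 starts at roll index 11: rolls=1,5 (sum=6), consumes 2 rolls
Frame 8 starts at roll index 13: rolls=6,3 (sum=9), consumes 2 rolls
Frame 9 starts at roll index 15: rolls=3,7 (sum=10), consumes 2 rolls
Frame 10 starts at roll index 17: 3 remaining rolls

Answer: 0 1 3 5 7 9 11 13 15 17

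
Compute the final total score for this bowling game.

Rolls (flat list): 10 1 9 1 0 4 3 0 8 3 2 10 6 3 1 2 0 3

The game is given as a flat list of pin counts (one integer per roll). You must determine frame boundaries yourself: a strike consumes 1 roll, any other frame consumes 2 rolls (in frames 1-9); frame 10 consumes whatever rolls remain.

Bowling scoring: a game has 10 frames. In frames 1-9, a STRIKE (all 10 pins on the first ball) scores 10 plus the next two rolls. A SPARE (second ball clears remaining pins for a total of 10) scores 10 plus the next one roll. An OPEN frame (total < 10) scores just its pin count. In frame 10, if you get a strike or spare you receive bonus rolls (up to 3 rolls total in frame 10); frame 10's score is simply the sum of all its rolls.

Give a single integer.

Frame 1: STRIKE. 10 + next two rolls (1+9) = 20. Cumulative: 20
Frame 2: SPARE (1+9=10). 10 + next roll (1) = 11. Cumulative: 31
Frame 3: OPEN (1+0=1). Cumulative: 32
Frame 4: OPEN (4+3=7). Cumulative: 39
Frame 5: OPEN (0+8=8). Cumulative: 47
Frame 6: OPEN (3+2=5). Cumulative: 52
Frame 7: STRIKE. 10 + next two rolls (6+3) = 19. Cumulative: 71
Frame 8: OPEN (6+3=9). Cumulative: 80
Frame 9: OPEN (1+2=3). Cumulative: 83
Frame 10: OPEN. Sum of all frame-10 rolls (0+3) = 3. Cumulative: 86

Answer: 86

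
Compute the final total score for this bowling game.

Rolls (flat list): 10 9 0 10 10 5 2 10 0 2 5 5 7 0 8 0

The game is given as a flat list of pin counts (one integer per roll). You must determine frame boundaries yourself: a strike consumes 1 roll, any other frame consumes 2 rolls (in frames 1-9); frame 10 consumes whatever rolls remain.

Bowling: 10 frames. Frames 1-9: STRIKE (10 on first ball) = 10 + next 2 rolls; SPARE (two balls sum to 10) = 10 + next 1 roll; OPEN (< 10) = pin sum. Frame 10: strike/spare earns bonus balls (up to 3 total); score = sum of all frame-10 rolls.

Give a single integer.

Frame 1: STRIKE. 10 + next two rolls (9+0) = 19. Cumulative: 19
Frame 2: OPEN (9+0=9). Cumulative: 28
Frame 3: STRIKE. 10 + next two rolls (10+5) = 25. Cumulative: 53
Frame 4: STRIKE. 10 + next two rolls (5+2) = 17. Cumulative: 70
Frame 5: OPEN (5+2=7). Cumulative: 77
Frame 6: STRIKE. 10 + next two rolls (0+2) = 12. Cumulative: 89
Frame 7: OPEN (0+2=2). Cumulative: 91
Frame 8: SPARE (5+5=10). 10 + next roll (7) = 17. Cumulative: 108
Frame 9: OPEN (7+0=7). Cumulative: 115
Frame 10: OPEN. Sum of all frame-10 rolls (8+0) = 8. Cumulative: 123

Answer: 123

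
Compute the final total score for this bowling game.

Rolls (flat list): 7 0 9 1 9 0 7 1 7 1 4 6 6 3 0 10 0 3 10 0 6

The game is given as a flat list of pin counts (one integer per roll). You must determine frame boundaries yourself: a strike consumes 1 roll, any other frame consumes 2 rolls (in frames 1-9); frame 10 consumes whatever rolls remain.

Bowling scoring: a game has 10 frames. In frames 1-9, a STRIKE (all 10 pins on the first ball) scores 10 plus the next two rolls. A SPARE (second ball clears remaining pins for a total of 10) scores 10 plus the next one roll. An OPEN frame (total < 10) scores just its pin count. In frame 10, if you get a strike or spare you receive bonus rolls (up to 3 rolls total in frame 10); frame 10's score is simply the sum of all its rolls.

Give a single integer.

Frame 1: OPEN (7+0=7). Cumulative: 7
Frame 2: SPARE (9+1=10). 10 + next roll (9) = 19. Cumulative: 26
Frame 3: OPEN (9+0=9). Cumulative: 35
Frame 4: OPEN (7+1=8). Cumulative: 43
Frame 5: OPEN (7+1=8). Cumulative: 51
Frame 6: SPARE (4+6=10). 10 + next roll (6) = 16. Cumulative: 67
Frame 7: OPEN (6+3=9). Cumulative: 76
Frame 8: SPARE (0+10=10). 10 + next roll (0) = 10. Cumulative: 86
Frame 9: OPEN (0+3=3). Cumulative: 89
Frame 10: STRIKE. Sum of all frame-10 rolls (10+0+6) = 16. Cumulative: 105

Answer: 105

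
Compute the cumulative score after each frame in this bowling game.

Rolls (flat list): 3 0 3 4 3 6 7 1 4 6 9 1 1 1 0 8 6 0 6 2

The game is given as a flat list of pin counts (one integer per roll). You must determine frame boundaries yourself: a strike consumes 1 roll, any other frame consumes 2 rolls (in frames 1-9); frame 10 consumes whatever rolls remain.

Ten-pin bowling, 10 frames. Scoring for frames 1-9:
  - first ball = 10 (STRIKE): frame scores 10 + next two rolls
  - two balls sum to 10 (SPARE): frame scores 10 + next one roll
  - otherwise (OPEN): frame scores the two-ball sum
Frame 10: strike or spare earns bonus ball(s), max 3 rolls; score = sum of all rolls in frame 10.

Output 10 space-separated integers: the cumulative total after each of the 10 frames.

Answer: 3 10 19 27 46 57 59 67 73 81

Derivation:
Frame 1: OPEN (3+0=3). Cumulative: 3
Frame 2: OPEN (3+4=7). Cumulative: 10
Frame 3: OPEN (3+6=9). Cumulative: 19
Frame 4: OPEN (7+1=8). Cumulative: 27
Frame 5: SPARE (4+6=10). 10 + next roll (9) = 19. Cumulative: 46
Frame 6: SPARE (9+1=10). 10 + next roll (1) = 11. Cumulative: 57
Frame 7: OPEN (1+1=2). Cumulative: 59
Frame 8: OPEN (0+8=8). Cumulative: 67
Frame 9: OPEN (6+0=6). Cumulative: 73
Frame 10: OPEN. Sum of all frame-10 rolls (6+2) = 8. Cumulative: 81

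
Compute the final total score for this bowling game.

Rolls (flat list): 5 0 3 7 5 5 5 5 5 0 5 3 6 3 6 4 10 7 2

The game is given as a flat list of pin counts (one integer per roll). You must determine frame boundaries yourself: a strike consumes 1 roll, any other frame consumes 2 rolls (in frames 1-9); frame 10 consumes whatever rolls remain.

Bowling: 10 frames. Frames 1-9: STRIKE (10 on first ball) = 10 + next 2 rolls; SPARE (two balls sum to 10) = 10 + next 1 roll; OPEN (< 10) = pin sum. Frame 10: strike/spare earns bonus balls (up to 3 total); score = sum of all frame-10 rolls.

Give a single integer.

Answer: 120

Derivation:
Frame 1: OPEN (5+0=5). Cumulative: 5
Frame 2: SPARE (3+7=10). 10 + next roll (5) = 15. Cumulative: 20
Frame 3: SPARE (5+5=10). 10 + next roll (5) = 15. Cumulative: 35
Frame 4: SPARE (5+5=10). 10 + next roll (5) = 15. Cumulative: 50
Frame 5: OPEN (5+0=5). Cumulative: 55
Frame 6: OPEN (5+3=8). Cumulative: 63
Frame 7: OPEN (6+3=9). Cumulative: 72
Frame 8: SPARE (6+4=10). 10 + next roll (10) = 20. Cumulative: 92
Frame 9: STRIKE. 10 + next two rolls (7+2) = 19. Cumulative: 111
Frame 10: OPEN. Sum of all frame-10 rolls (7+2) = 9. Cumulative: 120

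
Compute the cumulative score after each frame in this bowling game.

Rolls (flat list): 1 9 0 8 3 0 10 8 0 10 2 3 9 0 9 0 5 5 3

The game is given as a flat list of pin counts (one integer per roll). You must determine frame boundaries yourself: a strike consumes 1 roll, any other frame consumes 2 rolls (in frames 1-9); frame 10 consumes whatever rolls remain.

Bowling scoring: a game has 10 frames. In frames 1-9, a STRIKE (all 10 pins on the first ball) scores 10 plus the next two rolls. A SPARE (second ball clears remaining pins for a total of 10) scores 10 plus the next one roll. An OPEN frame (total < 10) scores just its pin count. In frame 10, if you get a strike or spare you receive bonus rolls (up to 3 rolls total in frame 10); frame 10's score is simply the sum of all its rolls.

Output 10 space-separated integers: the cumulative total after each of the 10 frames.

Frame 1: SPARE (1+9=10). 10 + next roll (0) = 10. Cumulative: 10
Frame 2: OPEN (0+8=8). Cumulative: 18
Frame 3: OPEN (3+0=3). Cumulative: 21
Frame 4: STRIKE. 10 + next two rolls (8+0) = 18. Cumulative: 39
Frame 5: OPEN (8+0=8). Cumulative: 47
Frame 6: STRIKE. 10 + next two rolls (2+3) = 15. Cumulative: 62
Frame 7: OPEN (2+3=5). Cumulative: 67
Frame 8: OPEN (9+0=9). Cumulative: 76
Frame 9: OPEN (9+0=9). Cumulative: 85
Frame 10: SPARE. Sum of all frame-10 rolls (5+5+3) = 13. Cumulative: 98

Answer: 10 18 21 39 47 62 67 76 85 98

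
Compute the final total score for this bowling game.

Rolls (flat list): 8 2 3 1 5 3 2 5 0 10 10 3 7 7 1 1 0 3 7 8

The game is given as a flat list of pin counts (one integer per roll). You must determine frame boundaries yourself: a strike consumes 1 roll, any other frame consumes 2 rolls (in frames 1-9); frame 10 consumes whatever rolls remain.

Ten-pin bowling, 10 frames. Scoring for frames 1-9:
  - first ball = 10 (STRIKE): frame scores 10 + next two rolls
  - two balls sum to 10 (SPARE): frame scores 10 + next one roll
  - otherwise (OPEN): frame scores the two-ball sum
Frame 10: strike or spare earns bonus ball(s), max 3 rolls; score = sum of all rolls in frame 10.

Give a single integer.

Answer: 116

Derivation:
Frame 1: SPARE (8+2=10). 10 + next roll (3) = 13. Cumulative: 13
Frame 2: OPEN (3+1=4). Cumulative: 17
Frame 3: OPEN (5+3=8). Cumulative: 25
Frame 4: OPEN (2+5=7). Cumulative: 32
Frame 5: SPARE (0+10=10). 10 + next roll (10) = 20. Cumulative: 52
Frame 6: STRIKE. 10 + next two rolls (3+7) = 20. Cumulative: 72
Frame 7: SPARE (3+7=10). 10 + next roll (7) = 17. Cumulative: 89
Frame 8: OPEN (7+1=8). Cumulative: 97
Frame 9: OPEN (1+0=1). Cumulative: 98
Frame 10: SPARE. Sum of all frame-10 rolls (3+7+8) = 18. Cumulative: 116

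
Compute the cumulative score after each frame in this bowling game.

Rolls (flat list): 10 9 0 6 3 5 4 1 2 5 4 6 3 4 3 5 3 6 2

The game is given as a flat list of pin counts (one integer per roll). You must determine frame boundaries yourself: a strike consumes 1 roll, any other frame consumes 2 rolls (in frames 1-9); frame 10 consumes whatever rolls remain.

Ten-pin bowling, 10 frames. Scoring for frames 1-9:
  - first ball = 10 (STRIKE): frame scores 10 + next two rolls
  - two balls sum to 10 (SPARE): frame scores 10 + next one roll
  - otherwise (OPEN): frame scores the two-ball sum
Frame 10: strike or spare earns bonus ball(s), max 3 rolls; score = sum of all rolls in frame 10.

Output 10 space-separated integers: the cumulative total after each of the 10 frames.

Answer: 19 28 37 46 49 58 67 74 82 90

Derivation:
Frame 1: STRIKE. 10 + next two rolls (9+0) = 19. Cumulative: 19
Frame 2: OPEN (9+0=9). Cumulative: 28
Frame 3: OPEN (6+3=9). Cumulative: 37
Frame 4: OPEN (5+4=9). Cumulative: 46
Frame 5: OPEN (1+2=3). Cumulative: 49
Frame 6: OPEN (5+4=9). Cumulative: 58
Frame 7: OPEN (6+3=9). Cumulative: 67
Frame 8: OPEN (4+3=7). Cumulative: 74
Frame 9: OPEN (5+3=8). Cumulative: 82
Frame 10: OPEN. Sum of all frame-10 rolls (6+2) = 8. Cumulative: 90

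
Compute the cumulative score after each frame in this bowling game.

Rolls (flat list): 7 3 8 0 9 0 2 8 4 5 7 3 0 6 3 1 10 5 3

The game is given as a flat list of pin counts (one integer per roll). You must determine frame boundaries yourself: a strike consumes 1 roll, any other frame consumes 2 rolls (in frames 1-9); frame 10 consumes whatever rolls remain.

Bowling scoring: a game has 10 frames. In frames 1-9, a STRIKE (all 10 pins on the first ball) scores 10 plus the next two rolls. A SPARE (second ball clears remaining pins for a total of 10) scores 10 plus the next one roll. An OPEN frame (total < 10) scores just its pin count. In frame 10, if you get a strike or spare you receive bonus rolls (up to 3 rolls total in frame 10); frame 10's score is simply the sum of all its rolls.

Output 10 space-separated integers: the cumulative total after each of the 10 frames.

Frame 1: SPARE (7+3=10). 10 + next roll (8) = 18. Cumulative: 18
Frame 2: OPEN (8+0=8). Cumulative: 26
Frame 3: OPEN (9+0=9). Cumulative: 35
Frame 4: SPARE (2+8=10). 10 + next roll (4) = 14. Cumulative: 49
Frame 5: OPEN (4+5=9). Cumulative: 58
Frame 6: SPARE (7+3=10). 10 + next roll (0) = 10. Cumulative: 68
Frame 7: OPEN (0+6=6). Cumulative: 74
Frame 8: OPEN (3+1=4). Cumulative: 78
Frame 9: STRIKE. 10 + next two rolls (5+3) = 18. Cumulative: 96
Frame 10: OPEN. Sum of all frame-10 rolls (5+3) = 8. Cumulative: 104

Answer: 18 26 35 49 58 68 74 78 96 104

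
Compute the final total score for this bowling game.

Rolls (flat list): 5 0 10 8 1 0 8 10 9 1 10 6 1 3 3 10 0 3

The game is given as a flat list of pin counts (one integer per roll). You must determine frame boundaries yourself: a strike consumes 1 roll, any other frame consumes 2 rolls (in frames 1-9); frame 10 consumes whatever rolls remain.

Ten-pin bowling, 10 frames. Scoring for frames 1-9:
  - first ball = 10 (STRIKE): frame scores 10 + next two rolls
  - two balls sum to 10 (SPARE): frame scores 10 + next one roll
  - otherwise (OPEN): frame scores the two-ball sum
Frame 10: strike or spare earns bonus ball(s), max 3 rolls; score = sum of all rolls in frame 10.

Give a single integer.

Frame 1: OPEN (5+0=5). Cumulative: 5
Frame 2: STRIKE. 10 + next two rolls (8+1) = 19. Cumulative: 24
Frame 3: OPEN (8+1=9). Cumulative: 33
Frame 4: OPEN (0+8=8). Cumulative: 41
Frame 5: STRIKE. 10 + next two rolls (9+1) = 20. Cumulative: 61
Frame 6: SPARE (9+1=10). 10 + next roll (10) = 20. Cumulative: 81
Frame 7: STRIKE. 10 + next two rolls (6+1) = 17. Cumulative: 98
Frame 8: OPEN (6+1=7). Cumulative: 105
Frame 9: OPEN (3+3=6). Cumulative: 111
Frame 10: STRIKE. Sum of all frame-10 rolls (10+0+3) = 13. Cumulative: 124

Answer: 124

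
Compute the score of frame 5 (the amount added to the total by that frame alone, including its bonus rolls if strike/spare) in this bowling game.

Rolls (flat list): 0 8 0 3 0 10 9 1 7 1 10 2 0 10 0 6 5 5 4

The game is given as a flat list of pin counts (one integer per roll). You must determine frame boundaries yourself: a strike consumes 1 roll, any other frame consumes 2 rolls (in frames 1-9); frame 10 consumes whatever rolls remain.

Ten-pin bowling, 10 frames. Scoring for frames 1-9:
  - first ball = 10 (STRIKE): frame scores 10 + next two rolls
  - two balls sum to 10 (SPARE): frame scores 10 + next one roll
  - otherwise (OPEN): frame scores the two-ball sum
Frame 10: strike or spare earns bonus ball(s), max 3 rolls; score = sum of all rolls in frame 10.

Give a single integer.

Answer: 8

Derivation:
Frame 1: OPEN (0+8=8). Cumulative: 8
Frame 2: OPEN (0+3=3). Cumulative: 11
Frame 3: SPARE (0+10=10). 10 + next roll (9) = 19. Cumulative: 30
Frame 4: SPARE (9+1=10). 10 + next roll (7) = 17. Cumulative: 47
Frame 5: OPEN (7+1=8). Cumulative: 55
Frame 6: STRIKE. 10 + next two rolls (2+0) = 12. Cumulative: 67
Frame 7: OPEN (2+0=2). Cumulative: 69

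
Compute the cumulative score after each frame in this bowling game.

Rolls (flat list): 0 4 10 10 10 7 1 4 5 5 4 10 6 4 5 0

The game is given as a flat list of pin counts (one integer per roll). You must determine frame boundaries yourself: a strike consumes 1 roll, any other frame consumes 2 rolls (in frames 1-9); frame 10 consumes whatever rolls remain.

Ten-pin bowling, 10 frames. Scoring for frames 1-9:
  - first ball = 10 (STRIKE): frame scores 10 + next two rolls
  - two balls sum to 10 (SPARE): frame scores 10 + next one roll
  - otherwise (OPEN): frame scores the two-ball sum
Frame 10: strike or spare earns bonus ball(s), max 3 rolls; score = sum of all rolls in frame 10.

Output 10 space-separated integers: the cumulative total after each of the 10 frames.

Frame 1: OPEN (0+4=4). Cumulative: 4
Frame 2: STRIKE. 10 + next two rolls (10+10) = 30. Cumulative: 34
Frame 3: STRIKE. 10 + next two rolls (10+7) = 27. Cumulative: 61
Frame 4: STRIKE. 10 + next two rolls (7+1) = 18. Cumulative: 79
Frame 5: OPEN (7+1=8). Cumulative: 87
Frame 6: OPEN (4+5=9). Cumulative: 96
Frame 7: OPEN (5+4=9). Cumulative: 105
Frame 8: STRIKE. 10 + next two rolls (6+4) = 20. Cumulative: 125
Frame 9: SPARE (6+4=10). 10 + next roll (5) = 15. Cumulative: 140
Frame 10: OPEN. Sum of all frame-10 rolls (5+0) = 5. Cumulative: 145

Answer: 4 34 61 79 87 96 105 125 140 145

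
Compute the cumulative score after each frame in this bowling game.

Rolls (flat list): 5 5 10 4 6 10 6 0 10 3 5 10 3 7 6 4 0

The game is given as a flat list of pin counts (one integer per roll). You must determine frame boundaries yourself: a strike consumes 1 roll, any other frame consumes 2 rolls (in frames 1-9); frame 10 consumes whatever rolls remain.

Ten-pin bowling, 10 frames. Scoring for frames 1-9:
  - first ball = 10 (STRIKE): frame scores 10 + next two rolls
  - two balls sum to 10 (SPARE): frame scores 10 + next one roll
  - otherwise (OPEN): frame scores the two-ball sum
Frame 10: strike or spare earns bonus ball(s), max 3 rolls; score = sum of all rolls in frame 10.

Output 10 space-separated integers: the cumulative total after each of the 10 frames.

Frame 1: SPARE (5+5=10). 10 + next roll (10) = 20. Cumulative: 20
Frame 2: STRIKE. 10 + next two rolls (4+6) = 20. Cumulative: 40
Frame 3: SPARE (4+6=10). 10 + next roll (10) = 20. Cumulative: 60
Frame 4: STRIKE. 10 + next two rolls (6+0) = 16. Cumulative: 76
Frame 5: OPEN (6+0=6). Cumulative: 82
Frame 6: STRIKE. 10 + next two rolls (3+5) = 18. Cumulative: 100
Frame 7: OPEN (3+5=8). Cumulative: 108
Frame 8: STRIKE. 10 + next two rolls (3+7) = 20. Cumulative: 128
Frame 9: SPARE (3+7=10). 10 + next roll (6) = 16. Cumulative: 144
Frame 10: SPARE. Sum of all frame-10 rolls (6+4+0) = 10. Cumulative: 154

Answer: 20 40 60 76 82 100 108 128 144 154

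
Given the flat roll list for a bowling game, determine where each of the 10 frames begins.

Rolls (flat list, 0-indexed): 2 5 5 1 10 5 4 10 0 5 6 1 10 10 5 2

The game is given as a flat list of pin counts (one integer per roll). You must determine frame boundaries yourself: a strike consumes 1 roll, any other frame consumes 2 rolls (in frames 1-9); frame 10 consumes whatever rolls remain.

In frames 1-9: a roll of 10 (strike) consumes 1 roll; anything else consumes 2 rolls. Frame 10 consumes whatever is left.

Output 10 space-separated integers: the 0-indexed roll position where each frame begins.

Answer: 0 2 4 5 7 8 10 12 13 14

Derivation:
Frame 1 starts at roll index 0: rolls=2,5 (sum=7), consumes 2 rolls
Frame 2 starts at roll index 2: rolls=5,1 (sum=6), consumes 2 rolls
Frame 3 starts at roll index 4: roll=10 (strike), consumes 1 roll
Frame 4 starts at roll index 5: rolls=5,4 (sum=9), consumes 2 rolls
Frame 5 starts at roll index 7: roll=10 (strike), consumes 1 roll
Frame 6 starts at roll index 8: rolls=0,5 (sum=5), consumes 2 rolls
Frame 7 starts at roll index 10: rolls=6,1 (sum=7), consumes 2 rolls
Frame 8 starts at roll index 12: roll=10 (strike), consumes 1 roll
Frame 9 starts at roll index 13: roll=10 (strike), consumes 1 roll
Frame 10 starts at roll index 14: 2 remaining rolls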